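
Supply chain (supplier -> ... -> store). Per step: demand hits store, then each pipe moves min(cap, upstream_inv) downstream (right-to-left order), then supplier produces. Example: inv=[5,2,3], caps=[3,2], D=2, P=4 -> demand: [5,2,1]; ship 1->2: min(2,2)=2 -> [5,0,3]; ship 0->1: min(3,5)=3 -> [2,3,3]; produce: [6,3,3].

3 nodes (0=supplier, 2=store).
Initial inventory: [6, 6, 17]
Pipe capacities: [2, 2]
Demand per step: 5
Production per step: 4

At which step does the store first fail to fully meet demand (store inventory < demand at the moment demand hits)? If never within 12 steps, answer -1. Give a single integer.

Step 1: demand=5,sold=5 ship[1->2]=2 ship[0->1]=2 prod=4 -> [8 6 14]
Step 2: demand=5,sold=5 ship[1->2]=2 ship[0->1]=2 prod=4 -> [10 6 11]
Step 3: demand=5,sold=5 ship[1->2]=2 ship[0->1]=2 prod=4 -> [12 6 8]
Step 4: demand=5,sold=5 ship[1->2]=2 ship[0->1]=2 prod=4 -> [14 6 5]
Step 5: demand=5,sold=5 ship[1->2]=2 ship[0->1]=2 prod=4 -> [16 6 2]
Step 6: demand=5,sold=2 ship[1->2]=2 ship[0->1]=2 prod=4 -> [18 6 2]
Step 7: demand=5,sold=2 ship[1->2]=2 ship[0->1]=2 prod=4 -> [20 6 2]
Step 8: demand=5,sold=2 ship[1->2]=2 ship[0->1]=2 prod=4 -> [22 6 2]
Step 9: demand=5,sold=2 ship[1->2]=2 ship[0->1]=2 prod=4 -> [24 6 2]
Step 10: demand=5,sold=2 ship[1->2]=2 ship[0->1]=2 prod=4 -> [26 6 2]
Step 11: demand=5,sold=2 ship[1->2]=2 ship[0->1]=2 prod=4 -> [28 6 2]
Step 12: demand=5,sold=2 ship[1->2]=2 ship[0->1]=2 prod=4 -> [30 6 2]
First stockout at step 6

6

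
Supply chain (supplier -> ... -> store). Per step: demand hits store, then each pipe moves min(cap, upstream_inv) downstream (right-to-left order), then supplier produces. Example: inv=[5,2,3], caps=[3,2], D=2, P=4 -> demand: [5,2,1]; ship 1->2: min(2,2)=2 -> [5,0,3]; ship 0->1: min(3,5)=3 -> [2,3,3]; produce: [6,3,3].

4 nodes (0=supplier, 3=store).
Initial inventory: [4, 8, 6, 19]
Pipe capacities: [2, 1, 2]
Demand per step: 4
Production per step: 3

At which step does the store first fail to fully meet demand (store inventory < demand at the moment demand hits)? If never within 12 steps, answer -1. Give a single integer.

Step 1: demand=4,sold=4 ship[2->3]=2 ship[1->2]=1 ship[0->1]=2 prod=3 -> [5 9 5 17]
Step 2: demand=4,sold=4 ship[2->3]=2 ship[1->2]=1 ship[0->1]=2 prod=3 -> [6 10 4 15]
Step 3: demand=4,sold=4 ship[2->3]=2 ship[1->2]=1 ship[0->1]=2 prod=3 -> [7 11 3 13]
Step 4: demand=4,sold=4 ship[2->3]=2 ship[1->2]=1 ship[0->1]=2 prod=3 -> [8 12 2 11]
Step 5: demand=4,sold=4 ship[2->3]=2 ship[1->2]=1 ship[0->1]=2 prod=3 -> [9 13 1 9]
Step 6: demand=4,sold=4 ship[2->3]=1 ship[1->2]=1 ship[0->1]=2 prod=3 -> [10 14 1 6]
Step 7: demand=4,sold=4 ship[2->3]=1 ship[1->2]=1 ship[0->1]=2 prod=3 -> [11 15 1 3]
Step 8: demand=4,sold=3 ship[2->3]=1 ship[1->2]=1 ship[0->1]=2 prod=3 -> [12 16 1 1]
Step 9: demand=4,sold=1 ship[2->3]=1 ship[1->2]=1 ship[0->1]=2 prod=3 -> [13 17 1 1]
Step 10: demand=4,sold=1 ship[2->3]=1 ship[1->2]=1 ship[0->1]=2 prod=3 -> [14 18 1 1]
Step 11: demand=4,sold=1 ship[2->3]=1 ship[1->2]=1 ship[0->1]=2 prod=3 -> [15 19 1 1]
Step 12: demand=4,sold=1 ship[2->3]=1 ship[1->2]=1 ship[0->1]=2 prod=3 -> [16 20 1 1]
First stockout at step 8

8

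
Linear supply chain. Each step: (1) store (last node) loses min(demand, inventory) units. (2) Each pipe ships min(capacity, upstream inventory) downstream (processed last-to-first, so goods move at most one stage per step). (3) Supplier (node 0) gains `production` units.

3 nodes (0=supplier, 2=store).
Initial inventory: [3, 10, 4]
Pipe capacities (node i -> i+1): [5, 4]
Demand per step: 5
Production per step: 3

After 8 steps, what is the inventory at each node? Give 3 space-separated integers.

Step 1: demand=5,sold=4 ship[1->2]=4 ship[0->1]=3 prod=3 -> inv=[3 9 4]
Step 2: demand=5,sold=4 ship[1->2]=4 ship[0->1]=3 prod=3 -> inv=[3 8 4]
Step 3: demand=5,sold=4 ship[1->2]=4 ship[0->1]=3 prod=3 -> inv=[3 7 4]
Step 4: demand=5,sold=4 ship[1->2]=4 ship[0->1]=3 prod=3 -> inv=[3 6 4]
Step 5: demand=5,sold=4 ship[1->2]=4 ship[0->1]=3 prod=3 -> inv=[3 5 4]
Step 6: demand=5,sold=4 ship[1->2]=4 ship[0->1]=3 prod=3 -> inv=[3 4 4]
Step 7: demand=5,sold=4 ship[1->2]=4 ship[0->1]=3 prod=3 -> inv=[3 3 4]
Step 8: demand=5,sold=4 ship[1->2]=3 ship[0->1]=3 prod=3 -> inv=[3 3 3]

3 3 3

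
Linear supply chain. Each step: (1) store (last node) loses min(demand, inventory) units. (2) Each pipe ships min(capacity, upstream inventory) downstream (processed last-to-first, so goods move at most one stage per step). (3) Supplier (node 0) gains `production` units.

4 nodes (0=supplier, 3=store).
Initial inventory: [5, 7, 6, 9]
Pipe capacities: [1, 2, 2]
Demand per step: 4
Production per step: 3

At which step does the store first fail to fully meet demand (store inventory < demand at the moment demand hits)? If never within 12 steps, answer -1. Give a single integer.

Step 1: demand=4,sold=4 ship[2->3]=2 ship[1->2]=2 ship[0->1]=1 prod=3 -> [7 6 6 7]
Step 2: demand=4,sold=4 ship[2->3]=2 ship[1->2]=2 ship[0->1]=1 prod=3 -> [9 5 6 5]
Step 3: demand=4,sold=4 ship[2->3]=2 ship[1->2]=2 ship[0->1]=1 prod=3 -> [11 4 6 3]
Step 4: demand=4,sold=3 ship[2->3]=2 ship[1->2]=2 ship[0->1]=1 prod=3 -> [13 3 6 2]
Step 5: demand=4,sold=2 ship[2->3]=2 ship[1->2]=2 ship[0->1]=1 prod=3 -> [15 2 6 2]
Step 6: demand=4,sold=2 ship[2->3]=2 ship[1->2]=2 ship[0->1]=1 prod=3 -> [17 1 6 2]
Step 7: demand=4,sold=2 ship[2->3]=2 ship[1->2]=1 ship[0->1]=1 prod=3 -> [19 1 5 2]
Step 8: demand=4,sold=2 ship[2->3]=2 ship[1->2]=1 ship[0->1]=1 prod=3 -> [21 1 4 2]
Step 9: demand=4,sold=2 ship[2->3]=2 ship[1->2]=1 ship[0->1]=1 prod=3 -> [23 1 3 2]
Step 10: demand=4,sold=2 ship[2->3]=2 ship[1->2]=1 ship[0->1]=1 prod=3 -> [25 1 2 2]
Step 11: demand=4,sold=2 ship[2->3]=2 ship[1->2]=1 ship[0->1]=1 prod=3 -> [27 1 1 2]
Step 12: demand=4,sold=2 ship[2->3]=1 ship[1->2]=1 ship[0->1]=1 prod=3 -> [29 1 1 1]
First stockout at step 4

4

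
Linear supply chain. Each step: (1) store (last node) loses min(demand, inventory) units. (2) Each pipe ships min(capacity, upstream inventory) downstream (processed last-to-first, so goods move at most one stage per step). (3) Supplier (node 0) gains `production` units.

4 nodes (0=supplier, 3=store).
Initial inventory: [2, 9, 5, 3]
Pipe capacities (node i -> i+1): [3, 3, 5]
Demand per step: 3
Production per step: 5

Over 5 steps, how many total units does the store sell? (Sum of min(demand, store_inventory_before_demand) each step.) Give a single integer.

Answer: 15

Derivation:
Step 1: sold=3 (running total=3) -> [5 8 3 5]
Step 2: sold=3 (running total=6) -> [7 8 3 5]
Step 3: sold=3 (running total=9) -> [9 8 3 5]
Step 4: sold=3 (running total=12) -> [11 8 3 5]
Step 5: sold=3 (running total=15) -> [13 8 3 5]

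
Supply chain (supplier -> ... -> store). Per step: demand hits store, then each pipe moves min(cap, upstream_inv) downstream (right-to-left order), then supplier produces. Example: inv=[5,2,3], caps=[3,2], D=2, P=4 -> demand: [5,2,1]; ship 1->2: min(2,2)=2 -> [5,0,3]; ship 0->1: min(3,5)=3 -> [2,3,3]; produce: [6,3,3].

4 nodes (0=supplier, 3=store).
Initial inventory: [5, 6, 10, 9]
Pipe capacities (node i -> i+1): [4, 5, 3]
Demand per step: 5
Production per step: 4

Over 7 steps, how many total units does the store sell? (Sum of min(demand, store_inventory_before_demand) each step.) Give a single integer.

Answer: 27

Derivation:
Step 1: sold=5 (running total=5) -> [5 5 12 7]
Step 2: sold=5 (running total=10) -> [5 4 14 5]
Step 3: sold=5 (running total=15) -> [5 4 15 3]
Step 4: sold=3 (running total=18) -> [5 4 16 3]
Step 5: sold=3 (running total=21) -> [5 4 17 3]
Step 6: sold=3 (running total=24) -> [5 4 18 3]
Step 7: sold=3 (running total=27) -> [5 4 19 3]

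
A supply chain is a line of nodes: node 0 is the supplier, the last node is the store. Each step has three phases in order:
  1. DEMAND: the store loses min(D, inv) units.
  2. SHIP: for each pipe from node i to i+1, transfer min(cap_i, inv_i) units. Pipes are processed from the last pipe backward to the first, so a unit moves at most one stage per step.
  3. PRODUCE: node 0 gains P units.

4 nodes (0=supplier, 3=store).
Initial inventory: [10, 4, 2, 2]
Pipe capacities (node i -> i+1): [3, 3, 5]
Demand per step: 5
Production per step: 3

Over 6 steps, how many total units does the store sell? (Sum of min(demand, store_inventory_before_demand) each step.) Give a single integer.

Step 1: sold=2 (running total=2) -> [10 4 3 2]
Step 2: sold=2 (running total=4) -> [10 4 3 3]
Step 3: sold=3 (running total=7) -> [10 4 3 3]
Step 4: sold=3 (running total=10) -> [10 4 3 3]
Step 5: sold=3 (running total=13) -> [10 4 3 3]
Step 6: sold=3 (running total=16) -> [10 4 3 3]

Answer: 16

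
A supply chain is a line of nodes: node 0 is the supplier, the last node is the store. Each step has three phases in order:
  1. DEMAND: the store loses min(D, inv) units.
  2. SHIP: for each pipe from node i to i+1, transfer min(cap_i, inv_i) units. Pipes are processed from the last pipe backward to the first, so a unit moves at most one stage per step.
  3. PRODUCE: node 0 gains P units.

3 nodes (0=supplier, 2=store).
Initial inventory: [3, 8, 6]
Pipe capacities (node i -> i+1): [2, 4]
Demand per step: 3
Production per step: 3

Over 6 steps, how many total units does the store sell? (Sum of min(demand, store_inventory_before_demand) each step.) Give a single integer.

Answer: 18

Derivation:
Step 1: sold=3 (running total=3) -> [4 6 7]
Step 2: sold=3 (running total=6) -> [5 4 8]
Step 3: sold=3 (running total=9) -> [6 2 9]
Step 4: sold=3 (running total=12) -> [7 2 8]
Step 5: sold=3 (running total=15) -> [8 2 7]
Step 6: sold=3 (running total=18) -> [9 2 6]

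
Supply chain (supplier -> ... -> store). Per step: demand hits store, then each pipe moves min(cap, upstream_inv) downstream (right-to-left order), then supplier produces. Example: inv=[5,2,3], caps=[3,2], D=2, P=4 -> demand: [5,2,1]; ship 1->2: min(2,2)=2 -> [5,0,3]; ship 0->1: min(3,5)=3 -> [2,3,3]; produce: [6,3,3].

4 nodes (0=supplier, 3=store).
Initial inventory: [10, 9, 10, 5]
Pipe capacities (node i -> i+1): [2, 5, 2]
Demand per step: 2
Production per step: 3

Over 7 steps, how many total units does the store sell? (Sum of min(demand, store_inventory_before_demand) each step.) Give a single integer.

Step 1: sold=2 (running total=2) -> [11 6 13 5]
Step 2: sold=2 (running total=4) -> [12 3 16 5]
Step 3: sold=2 (running total=6) -> [13 2 17 5]
Step 4: sold=2 (running total=8) -> [14 2 17 5]
Step 5: sold=2 (running total=10) -> [15 2 17 5]
Step 6: sold=2 (running total=12) -> [16 2 17 5]
Step 7: sold=2 (running total=14) -> [17 2 17 5]

Answer: 14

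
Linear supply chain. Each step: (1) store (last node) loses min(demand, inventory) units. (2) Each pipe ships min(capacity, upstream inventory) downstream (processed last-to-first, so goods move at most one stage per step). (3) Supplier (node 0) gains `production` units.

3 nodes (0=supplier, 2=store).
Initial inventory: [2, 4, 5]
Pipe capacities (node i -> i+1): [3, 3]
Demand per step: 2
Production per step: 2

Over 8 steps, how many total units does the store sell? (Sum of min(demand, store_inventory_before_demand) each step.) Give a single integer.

Answer: 16

Derivation:
Step 1: sold=2 (running total=2) -> [2 3 6]
Step 2: sold=2 (running total=4) -> [2 2 7]
Step 3: sold=2 (running total=6) -> [2 2 7]
Step 4: sold=2 (running total=8) -> [2 2 7]
Step 5: sold=2 (running total=10) -> [2 2 7]
Step 6: sold=2 (running total=12) -> [2 2 7]
Step 7: sold=2 (running total=14) -> [2 2 7]
Step 8: sold=2 (running total=16) -> [2 2 7]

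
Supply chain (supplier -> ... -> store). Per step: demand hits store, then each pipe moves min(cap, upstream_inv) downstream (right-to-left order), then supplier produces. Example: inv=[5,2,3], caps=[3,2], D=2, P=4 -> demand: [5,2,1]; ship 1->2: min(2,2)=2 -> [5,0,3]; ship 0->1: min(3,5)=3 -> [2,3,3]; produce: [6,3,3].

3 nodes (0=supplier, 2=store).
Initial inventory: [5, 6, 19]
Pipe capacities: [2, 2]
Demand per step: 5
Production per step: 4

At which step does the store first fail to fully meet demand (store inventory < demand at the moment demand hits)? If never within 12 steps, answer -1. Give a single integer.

Step 1: demand=5,sold=5 ship[1->2]=2 ship[0->1]=2 prod=4 -> [7 6 16]
Step 2: demand=5,sold=5 ship[1->2]=2 ship[0->1]=2 prod=4 -> [9 6 13]
Step 3: demand=5,sold=5 ship[1->2]=2 ship[0->1]=2 prod=4 -> [11 6 10]
Step 4: demand=5,sold=5 ship[1->2]=2 ship[0->1]=2 prod=4 -> [13 6 7]
Step 5: demand=5,sold=5 ship[1->2]=2 ship[0->1]=2 prod=4 -> [15 6 4]
Step 6: demand=5,sold=4 ship[1->2]=2 ship[0->1]=2 prod=4 -> [17 6 2]
Step 7: demand=5,sold=2 ship[1->2]=2 ship[0->1]=2 prod=4 -> [19 6 2]
Step 8: demand=5,sold=2 ship[1->2]=2 ship[0->1]=2 prod=4 -> [21 6 2]
Step 9: demand=5,sold=2 ship[1->2]=2 ship[0->1]=2 prod=4 -> [23 6 2]
Step 10: demand=5,sold=2 ship[1->2]=2 ship[0->1]=2 prod=4 -> [25 6 2]
Step 11: demand=5,sold=2 ship[1->2]=2 ship[0->1]=2 prod=4 -> [27 6 2]
Step 12: demand=5,sold=2 ship[1->2]=2 ship[0->1]=2 prod=4 -> [29 6 2]
First stockout at step 6

6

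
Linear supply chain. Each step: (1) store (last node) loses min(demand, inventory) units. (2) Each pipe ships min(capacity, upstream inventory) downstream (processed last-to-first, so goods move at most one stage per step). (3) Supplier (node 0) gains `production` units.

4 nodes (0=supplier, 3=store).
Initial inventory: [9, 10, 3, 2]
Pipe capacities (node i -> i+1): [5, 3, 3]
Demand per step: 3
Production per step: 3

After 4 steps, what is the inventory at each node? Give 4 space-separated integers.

Step 1: demand=3,sold=2 ship[2->3]=3 ship[1->2]=3 ship[0->1]=5 prod=3 -> inv=[7 12 3 3]
Step 2: demand=3,sold=3 ship[2->3]=3 ship[1->2]=3 ship[0->1]=5 prod=3 -> inv=[5 14 3 3]
Step 3: demand=3,sold=3 ship[2->3]=3 ship[1->2]=3 ship[0->1]=5 prod=3 -> inv=[3 16 3 3]
Step 4: demand=3,sold=3 ship[2->3]=3 ship[1->2]=3 ship[0->1]=3 prod=3 -> inv=[3 16 3 3]

3 16 3 3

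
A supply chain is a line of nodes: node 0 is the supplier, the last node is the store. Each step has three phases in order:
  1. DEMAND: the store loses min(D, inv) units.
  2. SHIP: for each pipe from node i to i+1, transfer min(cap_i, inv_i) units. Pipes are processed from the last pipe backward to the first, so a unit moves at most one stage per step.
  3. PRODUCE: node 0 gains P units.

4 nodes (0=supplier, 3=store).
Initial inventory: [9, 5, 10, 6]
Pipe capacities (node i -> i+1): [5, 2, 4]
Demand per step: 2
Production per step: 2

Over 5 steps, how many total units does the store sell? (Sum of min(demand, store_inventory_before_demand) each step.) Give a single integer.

Step 1: sold=2 (running total=2) -> [6 8 8 8]
Step 2: sold=2 (running total=4) -> [3 11 6 10]
Step 3: sold=2 (running total=6) -> [2 12 4 12]
Step 4: sold=2 (running total=8) -> [2 12 2 14]
Step 5: sold=2 (running total=10) -> [2 12 2 14]

Answer: 10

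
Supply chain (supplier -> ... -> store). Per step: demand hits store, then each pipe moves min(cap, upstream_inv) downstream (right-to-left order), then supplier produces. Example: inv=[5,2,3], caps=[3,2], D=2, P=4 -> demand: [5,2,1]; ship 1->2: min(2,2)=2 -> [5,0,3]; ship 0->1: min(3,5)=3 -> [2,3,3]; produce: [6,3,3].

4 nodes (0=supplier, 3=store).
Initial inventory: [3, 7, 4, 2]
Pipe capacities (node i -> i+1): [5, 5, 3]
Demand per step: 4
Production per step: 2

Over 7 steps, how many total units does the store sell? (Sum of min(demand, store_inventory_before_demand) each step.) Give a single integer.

Step 1: sold=2 (running total=2) -> [2 5 6 3]
Step 2: sold=3 (running total=5) -> [2 2 8 3]
Step 3: sold=3 (running total=8) -> [2 2 7 3]
Step 4: sold=3 (running total=11) -> [2 2 6 3]
Step 5: sold=3 (running total=14) -> [2 2 5 3]
Step 6: sold=3 (running total=17) -> [2 2 4 3]
Step 7: sold=3 (running total=20) -> [2 2 3 3]

Answer: 20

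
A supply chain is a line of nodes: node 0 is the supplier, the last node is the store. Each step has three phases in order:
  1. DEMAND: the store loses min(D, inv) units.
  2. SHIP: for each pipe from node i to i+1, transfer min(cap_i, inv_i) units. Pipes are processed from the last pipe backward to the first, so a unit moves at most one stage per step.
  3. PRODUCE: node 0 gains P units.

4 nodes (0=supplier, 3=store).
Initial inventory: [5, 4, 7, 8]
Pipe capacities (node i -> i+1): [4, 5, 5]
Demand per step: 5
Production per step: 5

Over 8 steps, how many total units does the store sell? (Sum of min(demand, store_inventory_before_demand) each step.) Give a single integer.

Answer: 39

Derivation:
Step 1: sold=5 (running total=5) -> [6 4 6 8]
Step 2: sold=5 (running total=10) -> [7 4 5 8]
Step 3: sold=5 (running total=15) -> [8 4 4 8]
Step 4: sold=5 (running total=20) -> [9 4 4 7]
Step 5: sold=5 (running total=25) -> [10 4 4 6]
Step 6: sold=5 (running total=30) -> [11 4 4 5]
Step 7: sold=5 (running total=35) -> [12 4 4 4]
Step 8: sold=4 (running total=39) -> [13 4 4 4]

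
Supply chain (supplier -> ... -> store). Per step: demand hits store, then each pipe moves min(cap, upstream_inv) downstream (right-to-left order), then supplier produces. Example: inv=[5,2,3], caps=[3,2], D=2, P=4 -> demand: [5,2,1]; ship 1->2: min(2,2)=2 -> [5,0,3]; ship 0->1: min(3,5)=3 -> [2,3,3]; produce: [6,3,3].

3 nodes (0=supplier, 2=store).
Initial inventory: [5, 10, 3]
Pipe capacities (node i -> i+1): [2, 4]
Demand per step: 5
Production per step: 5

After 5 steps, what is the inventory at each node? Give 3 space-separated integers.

Step 1: demand=5,sold=3 ship[1->2]=4 ship[0->1]=2 prod=5 -> inv=[8 8 4]
Step 2: demand=5,sold=4 ship[1->2]=4 ship[0->1]=2 prod=5 -> inv=[11 6 4]
Step 3: demand=5,sold=4 ship[1->2]=4 ship[0->1]=2 prod=5 -> inv=[14 4 4]
Step 4: demand=5,sold=4 ship[1->2]=4 ship[0->1]=2 prod=5 -> inv=[17 2 4]
Step 5: demand=5,sold=4 ship[1->2]=2 ship[0->1]=2 prod=5 -> inv=[20 2 2]

20 2 2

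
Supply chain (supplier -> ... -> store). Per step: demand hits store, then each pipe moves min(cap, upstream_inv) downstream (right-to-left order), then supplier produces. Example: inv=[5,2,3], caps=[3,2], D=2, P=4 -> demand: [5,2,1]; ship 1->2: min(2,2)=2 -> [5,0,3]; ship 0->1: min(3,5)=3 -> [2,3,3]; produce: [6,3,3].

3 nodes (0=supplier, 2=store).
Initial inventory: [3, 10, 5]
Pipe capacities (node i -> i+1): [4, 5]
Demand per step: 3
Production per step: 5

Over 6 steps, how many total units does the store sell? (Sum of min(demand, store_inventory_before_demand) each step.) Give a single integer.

Step 1: sold=3 (running total=3) -> [5 8 7]
Step 2: sold=3 (running total=6) -> [6 7 9]
Step 3: sold=3 (running total=9) -> [7 6 11]
Step 4: sold=3 (running total=12) -> [8 5 13]
Step 5: sold=3 (running total=15) -> [9 4 15]
Step 6: sold=3 (running total=18) -> [10 4 16]

Answer: 18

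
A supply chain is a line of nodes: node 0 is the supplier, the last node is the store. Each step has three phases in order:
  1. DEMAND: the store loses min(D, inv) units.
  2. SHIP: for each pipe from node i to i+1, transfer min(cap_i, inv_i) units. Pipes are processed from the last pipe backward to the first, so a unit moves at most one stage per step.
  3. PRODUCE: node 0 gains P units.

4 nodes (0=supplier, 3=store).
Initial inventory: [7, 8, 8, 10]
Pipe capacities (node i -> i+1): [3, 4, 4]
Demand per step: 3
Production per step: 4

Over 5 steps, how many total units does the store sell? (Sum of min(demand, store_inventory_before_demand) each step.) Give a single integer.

Answer: 15

Derivation:
Step 1: sold=3 (running total=3) -> [8 7 8 11]
Step 2: sold=3 (running total=6) -> [9 6 8 12]
Step 3: sold=3 (running total=9) -> [10 5 8 13]
Step 4: sold=3 (running total=12) -> [11 4 8 14]
Step 5: sold=3 (running total=15) -> [12 3 8 15]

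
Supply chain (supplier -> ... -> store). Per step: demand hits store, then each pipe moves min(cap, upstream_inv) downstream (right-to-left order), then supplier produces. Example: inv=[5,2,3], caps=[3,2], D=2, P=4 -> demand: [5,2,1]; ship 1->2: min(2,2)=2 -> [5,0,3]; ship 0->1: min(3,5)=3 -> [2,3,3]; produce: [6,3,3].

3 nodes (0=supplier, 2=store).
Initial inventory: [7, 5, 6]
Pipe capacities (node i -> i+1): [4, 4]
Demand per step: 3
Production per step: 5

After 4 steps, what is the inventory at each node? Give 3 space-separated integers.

Step 1: demand=3,sold=3 ship[1->2]=4 ship[0->1]=4 prod=5 -> inv=[8 5 7]
Step 2: demand=3,sold=3 ship[1->2]=4 ship[0->1]=4 prod=5 -> inv=[9 5 8]
Step 3: demand=3,sold=3 ship[1->2]=4 ship[0->1]=4 prod=5 -> inv=[10 5 9]
Step 4: demand=3,sold=3 ship[1->2]=4 ship[0->1]=4 prod=5 -> inv=[11 5 10]

11 5 10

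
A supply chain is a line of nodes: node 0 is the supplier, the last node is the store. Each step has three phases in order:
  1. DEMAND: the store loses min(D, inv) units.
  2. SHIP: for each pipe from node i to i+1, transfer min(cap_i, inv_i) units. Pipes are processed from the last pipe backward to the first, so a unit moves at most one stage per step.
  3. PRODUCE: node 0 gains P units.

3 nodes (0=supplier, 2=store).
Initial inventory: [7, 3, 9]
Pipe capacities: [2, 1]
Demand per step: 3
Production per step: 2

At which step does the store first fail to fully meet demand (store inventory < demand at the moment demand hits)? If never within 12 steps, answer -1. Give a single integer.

Step 1: demand=3,sold=3 ship[1->2]=1 ship[0->1]=2 prod=2 -> [7 4 7]
Step 2: demand=3,sold=3 ship[1->2]=1 ship[0->1]=2 prod=2 -> [7 5 5]
Step 3: demand=3,sold=3 ship[1->2]=1 ship[0->1]=2 prod=2 -> [7 6 3]
Step 4: demand=3,sold=3 ship[1->2]=1 ship[0->1]=2 prod=2 -> [7 7 1]
Step 5: demand=3,sold=1 ship[1->2]=1 ship[0->1]=2 prod=2 -> [7 8 1]
Step 6: demand=3,sold=1 ship[1->2]=1 ship[0->1]=2 prod=2 -> [7 9 1]
Step 7: demand=3,sold=1 ship[1->2]=1 ship[0->1]=2 prod=2 -> [7 10 1]
Step 8: demand=3,sold=1 ship[1->2]=1 ship[0->1]=2 prod=2 -> [7 11 1]
Step 9: demand=3,sold=1 ship[1->2]=1 ship[0->1]=2 prod=2 -> [7 12 1]
Step 10: demand=3,sold=1 ship[1->2]=1 ship[0->1]=2 prod=2 -> [7 13 1]
Step 11: demand=3,sold=1 ship[1->2]=1 ship[0->1]=2 prod=2 -> [7 14 1]
Step 12: demand=3,sold=1 ship[1->2]=1 ship[0->1]=2 prod=2 -> [7 15 1]
First stockout at step 5

5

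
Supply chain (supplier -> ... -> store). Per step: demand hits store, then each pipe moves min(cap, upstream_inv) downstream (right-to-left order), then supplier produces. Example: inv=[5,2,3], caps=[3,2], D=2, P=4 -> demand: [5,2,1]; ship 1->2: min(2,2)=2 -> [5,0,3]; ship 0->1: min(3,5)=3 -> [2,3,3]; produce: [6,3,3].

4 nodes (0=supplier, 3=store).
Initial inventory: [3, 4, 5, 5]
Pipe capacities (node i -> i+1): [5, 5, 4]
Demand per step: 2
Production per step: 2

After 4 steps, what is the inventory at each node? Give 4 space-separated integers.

Step 1: demand=2,sold=2 ship[2->3]=4 ship[1->2]=4 ship[0->1]=3 prod=2 -> inv=[2 3 5 7]
Step 2: demand=2,sold=2 ship[2->3]=4 ship[1->2]=3 ship[0->1]=2 prod=2 -> inv=[2 2 4 9]
Step 3: demand=2,sold=2 ship[2->3]=4 ship[1->2]=2 ship[0->1]=2 prod=2 -> inv=[2 2 2 11]
Step 4: demand=2,sold=2 ship[2->3]=2 ship[1->2]=2 ship[0->1]=2 prod=2 -> inv=[2 2 2 11]

2 2 2 11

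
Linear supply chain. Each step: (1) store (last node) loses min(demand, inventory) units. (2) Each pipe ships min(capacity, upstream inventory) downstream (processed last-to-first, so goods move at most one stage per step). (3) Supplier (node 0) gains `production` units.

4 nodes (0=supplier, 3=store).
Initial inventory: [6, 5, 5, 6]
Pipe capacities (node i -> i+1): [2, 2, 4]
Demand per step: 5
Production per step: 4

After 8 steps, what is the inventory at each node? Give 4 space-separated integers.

Step 1: demand=5,sold=5 ship[2->3]=4 ship[1->2]=2 ship[0->1]=2 prod=4 -> inv=[8 5 3 5]
Step 2: demand=5,sold=5 ship[2->3]=3 ship[1->2]=2 ship[0->1]=2 prod=4 -> inv=[10 5 2 3]
Step 3: demand=5,sold=3 ship[2->3]=2 ship[1->2]=2 ship[0->1]=2 prod=4 -> inv=[12 5 2 2]
Step 4: demand=5,sold=2 ship[2->3]=2 ship[1->2]=2 ship[0->1]=2 prod=4 -> inv=[14 5 2 2]
Step 5: demand=5,sold=2 ship[2->3]=2 ship[1->2]=2 ship[0->1]=2 prod=4 -> inv=[16 5 2 2]
Step 6: demand=5,sold=2 ship[2->3]=2 ship[1->2]=2 ship[0->1]=2 prod=4 -> inv=[18 5 2 2]
Step 7: demand=5,sold=2 ship[2->3]=2 ship[1->2]=2 ship[0->1]=2 prod=4 -> inv=[20 5 2 2]
Step 8: demand=5,sold=2 ship[2->3]=2 ship[1->2]=2 ship[0->1]=2 prod=4 -> inv=[22 5 2 2]

22 5 2 2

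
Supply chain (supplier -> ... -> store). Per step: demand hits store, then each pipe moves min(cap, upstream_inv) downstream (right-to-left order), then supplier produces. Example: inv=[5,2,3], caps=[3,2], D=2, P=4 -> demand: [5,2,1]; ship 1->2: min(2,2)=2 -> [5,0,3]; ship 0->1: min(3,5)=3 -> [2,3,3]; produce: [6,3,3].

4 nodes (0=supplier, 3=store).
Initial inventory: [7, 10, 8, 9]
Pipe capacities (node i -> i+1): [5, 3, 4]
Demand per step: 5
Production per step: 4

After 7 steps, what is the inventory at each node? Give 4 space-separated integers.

Step 1: demand=5,sold=5 ship[2->3]=4 ship[1->2]=3 ship[0->1]=5 prod=4 -> inv=[6 12 7 8]
Step 2: demand=5,sold=5 ship[2->3]=4 ship[1->2]=3 ship[0->1]=5 prod=4 -> inv=[5 14 6 7]
Step 3: demand=5,sold=5 ship[2->3]=4 ship[1->2]=3 ship[0->1]=5 prod=4 -> inv=[4 16 5 6]
Step 4: demand=5,sold=5 ship[2->3]=4 ship[1->2]=3 ship[0->1]=4 prod=4 -> inv=[4 17 4 5]
Step 5: demand=5,sold=5 ship[2->3]=4 ship[1->2]=3 ship[0->1]=4 prod=4 -> inv=[4 18 3 4]
Step 6: demand=5,sold=4 ship[2->3]=3 ship[1->2]=3 ship[0->1]=4 prod=4 -> inv=[4 19 3 3]
Step 7: demand=5,sold=3 ship[2->3]=3 ship[1->2]=3 ship[0->1]=4 prod=4 -> inv=[4 20 3 3]

4 20 3 3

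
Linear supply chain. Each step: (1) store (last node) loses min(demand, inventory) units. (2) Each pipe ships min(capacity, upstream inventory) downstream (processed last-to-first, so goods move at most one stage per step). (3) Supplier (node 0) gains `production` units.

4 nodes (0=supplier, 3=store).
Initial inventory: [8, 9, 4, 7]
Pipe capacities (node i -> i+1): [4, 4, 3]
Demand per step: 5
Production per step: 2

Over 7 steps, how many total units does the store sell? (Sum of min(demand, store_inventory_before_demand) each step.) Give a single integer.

Answer: 25

Derivation:
Step 1: sold=5 (running total=5) -> [6 9 5 5]
Step 2: sold=5 (running total=10) -> [4 9 6 3]
Step 3: sold=3 (running total=13) -> [2 9 7 3]
Step 4: sold=3 (running total=16) -> [2 7 8 3]
Step 5: sold=3 (running total=19) -> [2 5 9 3]
Step 6: sold=3 (running total=22) -> [2 3 10 3]
Step 7: sold=3 (running total=25) -> [2 2 10 3]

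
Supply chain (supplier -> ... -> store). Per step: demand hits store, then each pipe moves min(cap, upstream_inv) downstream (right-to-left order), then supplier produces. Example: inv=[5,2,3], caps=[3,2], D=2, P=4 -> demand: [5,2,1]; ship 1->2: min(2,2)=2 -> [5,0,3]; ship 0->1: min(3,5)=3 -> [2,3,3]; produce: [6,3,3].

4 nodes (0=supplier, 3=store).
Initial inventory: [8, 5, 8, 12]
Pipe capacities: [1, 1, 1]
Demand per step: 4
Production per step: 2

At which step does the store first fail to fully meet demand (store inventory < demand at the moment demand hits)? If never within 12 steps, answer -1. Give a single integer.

Step 1: demand=4,sold=4 ship[2->3]=1 ship[1->2]=1 ship[0->1]=1 prod=2 -> [9 5 8 9]
Step 2: demand=4,sold=4 ship[2->3]=1 ship[1->2]=1 ship[0->1]=1 prod=2 -> [10 5 8 6]
Step 3: demand=4,sold=4 ship[2->3]=1 ship[1->2]=1 ship[0->1]=1 prod=2 -> [11 5 8 3]
Step 4: demand=4,sold=3 ship[2->3]=1 ship[1->2]=1 ship[0->1]=1 prod=2 -> [12 5 8 1]
Step 5: demand=4,sold=1 ship[2->3]=1 ship[1->2]=1 ship[0->1]=1 prod=2 -> [13 5 8 1]
Step 6: demand=4,sold=1 ship[2->3]=1 ship[1->2]=1 ship[0->1]=1 prod=2 -> [14 5 8 1]
Step 7: demand=4,sold=1 ship[2->3]=1 ship[1->2]=1 ship[0->1]=1 prod=2 -> [15 5 8 1]
Step 8: demand=4,sold=1 ship[2->3]=1 ship[1->2]=1 ship[0->1]=1 prod=2 -> [16 5 8 1]
Step 9: demand=4,sold=1 ship[2->3]=1 ship[1->2]=1 ship[0->1]=1 prod=2 -> [17 5 8 1]
Step 10: demand=4,sold=1 ship[2->3]=1 ship[1->2]=1 ship[0->1]=1 prod=2 -> [18 5 8 1]
Step 11: demand=4,sold=1 ship[2->3]=1 ship[1->2]=1 ship[0->1]=1 prod=2 -> [19 5 8 1]
Step 12: demand=4,sold=1 ship[2->3]=1 ship[1->2]=1 ship[0->1]=1 prod=2 -> [20 5 8 1]
First stockout at step 4

4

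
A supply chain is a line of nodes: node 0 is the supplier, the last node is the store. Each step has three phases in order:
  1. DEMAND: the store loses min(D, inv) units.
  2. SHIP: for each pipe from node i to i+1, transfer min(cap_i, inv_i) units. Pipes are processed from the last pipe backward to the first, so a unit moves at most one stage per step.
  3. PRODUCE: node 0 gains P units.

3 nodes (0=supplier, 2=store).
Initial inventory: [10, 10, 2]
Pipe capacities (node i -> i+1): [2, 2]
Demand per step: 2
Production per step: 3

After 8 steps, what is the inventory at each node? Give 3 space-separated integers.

Step 1: demand=2,sold=2 ship[1->2]=2 ship[0->1]=2 prod=3 -> inv=[11 10 2]
Step 2: demand=2,sold=2 ship[1->2]=2 ship[0->1]=2 prod=3 -> inv=[12 10 2]
Step 3: demand=2,sold=2 ship[1->2]=2 ship[0->1]=2 prod=3 -> inv=[13 10 2]
Step 4: demand=2,sold=2 ship[1->2]=2 ship[0->1]=2 prod=3 -> inv=[14 10 2]
Step 5: demand=2,sold=2 ship[1->2]=2 ship[0->1]=2 prod=3 -> inv=[15 10 2]
Step 6: demand=2,sold=2 ship[1->2]=2 ship[0->1]=2 prod=3 -> inv=[16 10 2]
Step 7: demand=2,sold=2 ship[1->2]=2 ship[0->1]=2 prod=3 -> inv=[17 10 2]
Step 8: demand=2,sold=2 ship[1->2]=2 ship[0->1]=2 prod=3 -> inv=[18 10 2]

18 10 2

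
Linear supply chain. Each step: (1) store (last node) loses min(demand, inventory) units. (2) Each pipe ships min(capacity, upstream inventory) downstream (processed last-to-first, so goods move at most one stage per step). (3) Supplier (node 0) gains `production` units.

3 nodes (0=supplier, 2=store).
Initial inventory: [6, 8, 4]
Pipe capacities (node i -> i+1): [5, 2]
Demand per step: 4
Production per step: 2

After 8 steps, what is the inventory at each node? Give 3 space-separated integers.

Step 1: demand=4,sold=4 ship[1->2]=2 ship[0->1]=5 prod=2 -> inv=[3 11 2]
Step 2: demand=4,sold=2 ship[1->2]=2 ship[0->1]=3 prod=2 -> inv=[2 12 2]
Step 3: demand=4,sold=2 ship[1->2]=2 ship[0->1]=2 prod=2 -> inv=[2 12 2]
Step 4: demand=4,sold=2 ship[1->2]=2 ship[0->1]=2 prod=2 -> inv=[2 12 2]
Step 5: demand=4,sold=2 ship[1->2]=2 ship[0->1]=2 prod=2 -> inv=[2 12 2]
Step 6: demand=4,sold=2 ship[1->2]=2 ship[0->1]=2 prod=2 -> inv=[2 12 2]
Step 7: demand=4,sold=2 ship[1->2]=2 ship[0->1]=2 prod=2 -> inv=[2 12 2]
Step 8: demand=4,sold=2 ship[1->2]=2 ship[0->1]=2 prod=2 -> inv=[2 12 2]

2 12 2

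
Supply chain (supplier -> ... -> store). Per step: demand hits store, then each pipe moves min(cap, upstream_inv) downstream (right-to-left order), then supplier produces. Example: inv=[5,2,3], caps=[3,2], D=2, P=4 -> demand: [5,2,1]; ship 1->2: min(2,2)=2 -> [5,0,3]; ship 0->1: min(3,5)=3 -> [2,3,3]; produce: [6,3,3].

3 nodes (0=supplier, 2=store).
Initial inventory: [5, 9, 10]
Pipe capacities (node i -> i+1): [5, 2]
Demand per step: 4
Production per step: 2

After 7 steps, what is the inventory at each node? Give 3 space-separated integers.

Step 1: demand=4,sold=4 ship[1->2]=2 ship[0->1]=5 prod=2 -> inv=[2 12 8]
Step 2: demand=4,sold=4 ship[1->2]=2 ship[0->1]=2 prod=2 -> inv=[2 12 6]
Step 3: demand=4,sold=4 ship[1->2]=2 ship[0->1]=2 prod=2 -> inv=[2 12 4]
Step 4: demand=4,sold=4 ship[1->2]=2 ship[0->1]=2 prod=2 -> inv=[2 12 2]
Step 5: demand=4,sold=2 ship[1->2]=2 ship[0->1]=2 prod=2 -> inv=[2 12 2]
Step 6: demand=4,sold=2 ship[1->2]=2 ship[0->1]=2 prod=2 -> inv=[2 12 2]
Step 7: demand=4,sold=2 ship[1->2]=2 ship[0->1]=2 prod=2 -> inv=[2 12 2]

2 12 2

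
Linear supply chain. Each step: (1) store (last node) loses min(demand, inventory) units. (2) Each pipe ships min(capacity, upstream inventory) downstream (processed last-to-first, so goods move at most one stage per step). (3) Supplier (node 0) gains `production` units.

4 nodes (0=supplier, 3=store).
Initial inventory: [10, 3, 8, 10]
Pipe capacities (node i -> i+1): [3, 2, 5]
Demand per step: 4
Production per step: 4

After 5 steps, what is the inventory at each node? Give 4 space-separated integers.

Step 1: demand=4,sold=4 ship[2->3]=5 ship[1->2]=2 ship[0->1]=3 prod=4 -> inv=[11 4 5 11]
Step 2: demand=4,sold=4 ship[2->3]=5 ship[1->2]=2 ship[0->1]=3 prod=4 -> inv=[12 5 2 12]
Step 3: demand=4,sold=4 ship[2->3]=2 ship[1->2]=2 ship[0->1]=3 prod=4 -> inv=[13 6 2 10]
Step 4: demand=4,sold=4 ship[2->3]=2 ship[1->2]=2 ship[0->1]=3 prod=4 -> inv=[14 7 2 8]
Step 5: demand=4,sold=4 ship[2->3]=2 ship[1->2]=2 ship[0->1]=3 prod=4 -> inv=[15 8 2 6]

15 8 2 6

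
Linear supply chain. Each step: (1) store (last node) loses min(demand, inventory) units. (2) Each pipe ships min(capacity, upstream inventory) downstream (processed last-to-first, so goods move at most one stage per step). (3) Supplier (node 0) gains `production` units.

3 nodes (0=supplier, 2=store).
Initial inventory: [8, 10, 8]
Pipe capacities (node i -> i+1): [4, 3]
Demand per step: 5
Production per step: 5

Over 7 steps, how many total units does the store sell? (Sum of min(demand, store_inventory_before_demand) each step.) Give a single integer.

Answer: 26

Derivation:
Step 1: sold=5 (running total=5) -> [9 11 6]
Step 2: sold=5 (running total=10) -> [10 12 4]
Step 3: sold=4 (running total=14) -> [11 13 3]
Step 4: sold=3 (running total=17) -> [12 14 3]
Step 5: sold=3 (running total=20) -> [13 15 3]
Step 6: sold=3 (running total=23) -> [14 16 3]
Step 7: sold=3 (running total=26) -> [15 17 3]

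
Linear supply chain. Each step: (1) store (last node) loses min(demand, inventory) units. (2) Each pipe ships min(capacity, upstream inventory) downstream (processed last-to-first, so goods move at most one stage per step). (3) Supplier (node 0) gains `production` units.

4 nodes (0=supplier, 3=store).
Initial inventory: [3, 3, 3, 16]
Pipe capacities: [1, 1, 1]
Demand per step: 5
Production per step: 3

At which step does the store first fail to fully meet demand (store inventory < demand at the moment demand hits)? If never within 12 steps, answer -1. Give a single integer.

Step 1: demand=5,sold=5 ship[2->3]=1 ship[1->2]=1 ship[0->1]=1 prod=3 -> [5 3 3 12]
Step 2: demand=5,sold=5 ship[2->3]=1 ship[1->2]=1 ship[0->1]=1 prod=3 -> [7 3 3 8]
Step 3: demand=5,sold=5 ship[2->3]=1 ship[1->2]=1 ship[0->1]=1 prod=3 -> [9 3 3 4]
Step 4: demand=5,sold=4 ship[2->3]=1 ship[1->2]=1 ship[0->1]=1 prod=3 -> [11 3 3 1]
Step 5: demand=5,sold=1 ship[2->3]=1 ship[1->2]=1 ship[0->1]=1 prod=3 -> [13 3 3 1]
Step 6: demand=5,sold=1 ship[2->3]=1 ship[1->2]=1 ship[0->1]=1 prod=3 -> [15 3 3 1]
Step 7: demand=5,sold=1 ship[2->3]=1 ship[1->2]=1 ship[0->1]=1 prod=3 -> [17 3 3 1]
Step 8: demand=5,sold=1 ship[2->3]=1 ship[1->2]=1 ship[0->1]=1 prod=3 -> [19 3 3 1]
Step 9: demand=5,sold=1 ship[2->3]=1 ship[1->2]=1 ship[0->1]=1 prod=3 -> [21 3 3 1]
Step 10: demand=5,sold=1 ship[2->3]=1 ship[1->2]=1 ship[0->1]=1 prod=3 -> [23 3 3 1]
Step 11: demand=5,sold=1 ship[2->3]=1 ship[1->2]=1 ship[0->1]=1 prod=3 -> [25 3 3 1]
Step 12: demand=5,sold=1 ship[2->3]=1 ship[1->2]=1 ship[0->1]=1 prod=3 -> [27 3 3 1]
First stockout at step 4

4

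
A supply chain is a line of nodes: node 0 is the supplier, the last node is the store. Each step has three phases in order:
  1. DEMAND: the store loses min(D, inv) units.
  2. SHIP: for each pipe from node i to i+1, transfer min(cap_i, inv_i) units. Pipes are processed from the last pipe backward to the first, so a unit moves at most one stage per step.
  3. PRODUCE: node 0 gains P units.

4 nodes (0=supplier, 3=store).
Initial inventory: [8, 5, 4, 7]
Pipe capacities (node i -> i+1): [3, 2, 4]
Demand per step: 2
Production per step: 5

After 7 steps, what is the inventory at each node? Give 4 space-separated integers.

Step 1: demand=2,sold=2 ship[2->3]=4 ship[1->2]=2 ship[0->1]=3 prod=5 -> inv=[10 6 2 9]
Step 2: demand=2,sold=2 ship[2->3]=2 ship[1->2]=2 ship[0->1]=3 prod=5 -> inv=[12 7 2 9]
Step 3: demand=2,sold=2 ship[2->3]=2 ship[1->2]=2 ship[0->1]=3 prod=5 -> inv=[14 8 2 9]
Step 4: demand=2,sold=2 ship[2->3]=2 ship[1->2]=2 ship[0->1]=3 prod=5 -> inv=[16 9 2 9]
Step 5: demand=2,sold=2 ship[2->3]=2 ship[1->2]=2 ship[0->1]=3 prod=5 -> inv=[18 10 2 9]
Step 6: demand=2,sold=2 ship[2->3]=2 ship[1->2]=2 ship[0->1]=3 prod=5 -> inv=[20 11 2 9]
Step 7: demand=2,sold=2 ship[2->3]=2 ship[1->2]=2 ship[0->1]=3 prod=5 -> inv=[22 12 2 9]

22 12 2 9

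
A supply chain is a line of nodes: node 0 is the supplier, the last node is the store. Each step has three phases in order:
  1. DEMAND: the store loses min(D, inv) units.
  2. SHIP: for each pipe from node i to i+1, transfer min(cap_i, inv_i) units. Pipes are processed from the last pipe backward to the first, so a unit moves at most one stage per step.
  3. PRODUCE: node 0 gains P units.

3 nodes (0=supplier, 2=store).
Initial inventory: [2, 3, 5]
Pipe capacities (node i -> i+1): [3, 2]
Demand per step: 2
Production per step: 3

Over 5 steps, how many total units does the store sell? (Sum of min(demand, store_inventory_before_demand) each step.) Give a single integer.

Step 1: sold=2 (running total=2) -> [3 3 5]
Step 2: sold=2 (running total=4) -> [3 4 5]
Step 3: sold=2 (running total=6) -> [3 5 5]
Step 4: sold=2 (running total=8) -> [3 6 5]
Step 5: sold=2 (running total=10) -> [3 7 5]

Answer: 10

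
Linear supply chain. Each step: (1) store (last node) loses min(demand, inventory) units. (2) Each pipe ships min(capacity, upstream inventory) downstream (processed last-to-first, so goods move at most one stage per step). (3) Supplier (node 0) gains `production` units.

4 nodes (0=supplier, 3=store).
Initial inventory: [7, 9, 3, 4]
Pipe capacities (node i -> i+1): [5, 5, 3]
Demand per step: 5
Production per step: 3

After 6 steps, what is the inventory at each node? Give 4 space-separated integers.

Step 1: demand=5,sold=4 ship[2->3]=3 ship[1->2]=5 ship[0->1]=5 prod=3 -> inv=[5 9 5 3]
Step 2: demand=5,sold=3 ship[2->3]=3 ship[1->2]=5 ship[0->1]=5 prod=3 -> inv=[3 9 7 3]
Step 3: demand=5,sold=3 ship[2->3]=3 ship[1->2]=5 ship[0->1]=3 prod=3 -> inv=[3 7 9 3]
Step 4: demand=5,sold=3 ship[2->3]=3 ship[1->2]=5 ship[0->1]=3 prod=3 -> inv=[3 5 11 3]
Step 5: demand=5,sold=3 ship[2->3]=3 ship[1->2]=5 ship[0->1]=3 prod=3 -> inv=[3 3 13 3]
Step 6: demand=5,sold=3 ship[2->3]=3 ship[1->2]=3 ship[0->1]=3 prod=3 -> inv=[3 3 13 3]

3 3 13 3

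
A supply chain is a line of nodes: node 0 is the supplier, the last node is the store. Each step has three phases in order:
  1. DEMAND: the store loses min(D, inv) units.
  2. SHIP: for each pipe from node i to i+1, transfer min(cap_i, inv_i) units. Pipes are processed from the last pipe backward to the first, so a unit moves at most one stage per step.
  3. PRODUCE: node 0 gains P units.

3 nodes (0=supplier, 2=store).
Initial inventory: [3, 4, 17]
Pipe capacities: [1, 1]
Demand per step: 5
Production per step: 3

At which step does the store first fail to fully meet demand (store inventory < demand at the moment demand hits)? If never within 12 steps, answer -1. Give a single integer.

Step 1: demand=5,sold=5 ship[1->2]=1 ship[0->1]=1 prod=3 -> [5 4 13]
Step 2: demand=5,sold=5 ship[1->2]=1 ship[0->1]=1 prod=3 -> [7 4 9]
Step 3: demand=5,sold=5 ship[1->2]=1 ship[0->1]=1 prod=3 -> [9 4 5]
Step 4: demand=5,sold=5 ship[1->2]=1 ship[0->1]=1 prod=3 -> [11 4 1]
Step 5: demand=5,sold=1 ship[1->2]=1 ship[0->1]=1 prod=3 -> [13 4 1]
Step 6: demand=5,sold=1 ship[1->2]=1 ship[0->1]=1 prod=3 -> [15 4 1]
Step 7: demand=5,sold=1 ship[1->2]=1 ship[0->1]=1 prod=3 -> [17 4 1]
Step 8: demand=5,sold=1 ship[1->2]=1 ship[0->1]=1 prod=3 -> [19 4 1]
Step 9: demand=5,sold=1 ship[1->2]=1 ship[0->1]=1 prod=3 -> [21 4 1]
Step 10: demand=5,sold=1 ship[1->2]=1 ship[0->1]=1 prod=3 -> [23 4 1]
Step 11: demand=5,sold=1 ship[1->2]=1 ship[0->1]=1 prod=3 -> [25 4 1]
Step 12: demand=5,sold=1 ship[1->2]=1 ship[0->1]=1 prod=3 -> [27 4 1]
First stockout at step 5

5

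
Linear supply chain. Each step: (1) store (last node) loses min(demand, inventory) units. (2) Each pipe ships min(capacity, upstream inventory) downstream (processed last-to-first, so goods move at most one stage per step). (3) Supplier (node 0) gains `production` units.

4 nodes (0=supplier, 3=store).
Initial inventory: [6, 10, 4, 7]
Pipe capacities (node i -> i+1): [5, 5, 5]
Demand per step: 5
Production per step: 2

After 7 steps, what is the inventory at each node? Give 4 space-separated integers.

Step 1: demand=5,sold=5 ship[2->3]=4 ship[1->2]=5 ship[0->1]=5 prod=2 -> inv=[3 10 5 6]
Step 2: demand=5,sold=5 ship[2->3]=5 ship[1->2]=5 ship[0->1]=3 prod=2 -> inv=[2 8 5 6]
Step 3: demand=5,sold=5 ship[2->3]=5 ship[1->2]=5 ship[0->1]=2 prod=2 -> inv=[2 5 5 6]
Step 4: demand=5,sold=5 ship[2->3]=5 ship[1->2]=5 ship[0->1]=2 prod=2 -> inv=[2 2 5 6]
Step 5: demand=5,sold=5 ship[2->3]=5 ship[1->2]=2 ship[0->1]=2 prod=2 -> inv=[2 2 2 6]
Step 6: demand=5,sold=5 ship[2->3]=2 ship[1->2]=2 ship[0->1]=2 prod=2 -> inv=[2 2 2 3]
Step 7: demand=5,sold=3 ship[2->3]=2 ship[1->2]=2 ship[0->1]=2 prod=2 -> inv=[2 2 2 2]

2 2 2 2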